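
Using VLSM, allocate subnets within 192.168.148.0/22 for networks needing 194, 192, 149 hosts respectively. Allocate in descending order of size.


194 hosts -> /24 (254 usable): 192.168.148.0/24
192 hosts -> /24 (254 usable): 192.168.149.0/24
149 hosts -> /24 (254 usable): 192.168.150.0/24
Allocation: 192.168.148.0/24 (194 hosts, 254 usable); 192.168.149.0/24 (192 hosts, 254 usable); 192.168.150.0/24 (149 hosts, 254 usable)


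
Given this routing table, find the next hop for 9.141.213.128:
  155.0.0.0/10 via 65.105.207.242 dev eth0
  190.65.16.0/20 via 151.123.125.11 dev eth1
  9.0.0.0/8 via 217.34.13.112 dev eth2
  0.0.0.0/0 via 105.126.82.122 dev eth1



Longest prefix match for 9.141.213.128:
  /10 155.0.0.0: no
  /20 190.65.16.0: no
  /8 9.0.0.0: MATCH
  /0 0.0.0.0: MATCH
Selected: next-hop 217.34.13.112 via eth2 (matched /8)


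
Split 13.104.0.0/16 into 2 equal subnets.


New prefix = 16 + 1 = 17
Each subnet has 32768 addresses
  13.104.0.0/17
  13.104.128.0/17
Subnets: 13.104.0.0/17, 13.104.128.0/17


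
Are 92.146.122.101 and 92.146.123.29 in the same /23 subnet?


Mask: 255.255.254.0
92.146.122.101 AND mask = 92.146.122.0
92.146.123.29 AND mask = 92.146.122.0
Yes, same subnet (92.146.122.0)


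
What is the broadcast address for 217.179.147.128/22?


Network: 217.179.144.0/22
Host bits = 10
Set all host bits to 1:
Broadcast: 217.179.147.255


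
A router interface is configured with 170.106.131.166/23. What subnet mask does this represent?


/23 means 23 network bits, 9 host bits
Binary: 11111111111111111111111000000000
Mask: 255.255.254.0


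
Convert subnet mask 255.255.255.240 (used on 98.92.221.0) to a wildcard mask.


Subnet mask: 255.255.255.240
Wildcard = 255.255.255.255 - subnet mask
255 - 255 = 0
255 - 255 = 0
255 - 255 = 0
255 - 240 = 15
Wildcard: 0.0.0.15


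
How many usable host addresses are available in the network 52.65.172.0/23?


Host bits = 32 - 23 = 9
Total addresses = 2^9 = 512
Usable = total - 2 (network and broadcast)
Usable hosts: 510


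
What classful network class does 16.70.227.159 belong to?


First octet: 16
Binary: 00010000
0xxxxxxx -> Class A (1-126)
Class A, default mask 255.0.0.0 (/8)


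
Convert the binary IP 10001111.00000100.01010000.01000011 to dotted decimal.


10001111 = 143
00000100 = 4
01010000 = 80
01000011 = 67
IP: 143.4.80.67


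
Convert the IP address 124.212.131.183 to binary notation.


124 = 01111100
212 = 11010100
131 = 10000011
183 = 10110111
Binary: 01111100.11010100.10000011.10110111


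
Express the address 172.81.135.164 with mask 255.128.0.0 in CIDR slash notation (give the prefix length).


Binary: 11111111.10000000.00000000.00000000
Count leading 1s
Prefix: /9


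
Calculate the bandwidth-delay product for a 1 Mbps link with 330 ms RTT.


BDP = bandwidth * RTT
= 1 Mbps * 330 ms
= 1 * 1e6 * 330 / 1000 bits
= 330000 bits
= 41250 bytes
= 40.2832 KB
BDP = 330000 bits (41250 bytes)


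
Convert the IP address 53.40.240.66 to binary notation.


53 = 00110101
40 = 00101000
240 = 11110000
66 = 01000010
Binary: 00110101.00101000.11110000.01000010


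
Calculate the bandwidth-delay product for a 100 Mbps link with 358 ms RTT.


BDP = bandwidth * RTT
= 100 Mbps * 358 ms
= 100 * 1e6 * 358 / 1000 bits
= 35800000 bits
= 4475000 bytes
= 4370.1172 KB
BDP = 35800000 bits (4475000 bytes)


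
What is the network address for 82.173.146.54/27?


IP:   01010010.10101101.10010010.00110110
Mask: 11111111.11111111.11111111.11100000
AND operation:
Net:  01010010.10101101.10010010.00100000
Network: 82.173.146.32/27


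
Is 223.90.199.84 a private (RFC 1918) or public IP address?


RFC 1918 private ranges:
  10.0.0.0/8 (10.0.0.0 - 10.255.255.255)
  172.16.0.0/12 (172.16.0.0 - 172.31.255.255)
  192.168.0.0/16 (192.168.0.0 - 192.168.255.255)
Public (not in any RFC 1918 range)


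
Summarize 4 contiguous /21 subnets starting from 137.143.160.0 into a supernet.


Original prefix: /21
Number of subnets: 4 = 2^2
New prefix = 21 - 2 = 19
Supernet: 137.143.160.0/19


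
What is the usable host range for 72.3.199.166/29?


Network: 72.3.199.160
Broadcast: 72.3.199.167
First usable = network + 1
Last usable = broadcast - 1
Range: 72.3.199.161 to 72.3.199.166


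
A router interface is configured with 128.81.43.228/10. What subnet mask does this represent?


/10 means 10 network bits, 22 host bits
Binary: 11111111110000000000000000000000
Mask: 255.192.0.0


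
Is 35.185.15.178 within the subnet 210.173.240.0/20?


Subnet network: 210.173.240.0
Test IP AND mask: 35.185.0.0
No, 35.185.15.178 is not in 210.173.240.0/20


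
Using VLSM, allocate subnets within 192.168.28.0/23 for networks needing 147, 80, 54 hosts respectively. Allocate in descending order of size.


147 hosts -> /24 (254 usable): 192.168.28.0/24
80 hosts -> /25 (126 usable): 192.168.29.0/25
54 hosts -> /26 (62 usable): 192.168.29.128/26
Allocation: 192.168.28.0/24 (147 hosts, 254 usable); 192.168.29.0/25 (80 hosts, 126 usable); 192.168.29.128/26 (54 hosts, 62 usable)


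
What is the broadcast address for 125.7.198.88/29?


Network: 125.7.198.88/29
Host bits = 3
Set all host bits to 1:
Broadcast: 125.7.198.95


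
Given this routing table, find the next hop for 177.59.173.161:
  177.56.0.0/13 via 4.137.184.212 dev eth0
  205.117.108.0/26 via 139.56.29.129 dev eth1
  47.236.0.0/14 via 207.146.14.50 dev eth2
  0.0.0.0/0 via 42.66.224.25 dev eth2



Longest prefix match for 177.59.173.161:
  /13 177.56.0.0: MATCH
  /26 205.117.108.0: no
  /14 47.236.0.0: no
  /0 0.0.0.0: MATCH
Selected: next-hop 4.137.184.212 via eth0 (matched /13)


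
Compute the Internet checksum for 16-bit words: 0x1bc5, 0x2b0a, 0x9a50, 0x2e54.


Sum all words (with carry folding):
+ 0x1bc5 = 0x1bc5
+ 0x2b0a = 0x46cf
+ 0x9a50 = 0xe11f
+ 0x2e54 = 0x0f74
One's complement: ~0x0f74
Checksum = 0xf08b


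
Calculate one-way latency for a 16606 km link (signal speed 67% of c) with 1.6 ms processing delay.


Speed = 0.67 * 3e5 km/s = 201000 km/s
Propagation delay = 16606 / 201000 = 0.0826 s = 82.6169 ms
Processing delay = 1.6 ms
Total one-way latency = 84.2169 ms


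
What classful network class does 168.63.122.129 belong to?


First octet: 168
Binary: 10101000
10xxxxxx -> Class B (128-191)
Class B, default mask 255.255.0.0 (/16)


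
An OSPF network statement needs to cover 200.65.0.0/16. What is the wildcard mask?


Subnet mask: 255.255.0.0
Wildcard = 255.255.255.255 - subnet mask
255 - 255 = 0
255 - 255 = 0
255 - 0 = 255
255 - 0 = 255
Wildcard: 0.0.255.255


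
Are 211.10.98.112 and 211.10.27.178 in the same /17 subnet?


Mask: 255.255.128.0
211.10.98.112 AND mask = 211.10.0.0
211.10.27.178 AND mask = 211.10.0.0
Yes, same subnet (211.10.0.0)


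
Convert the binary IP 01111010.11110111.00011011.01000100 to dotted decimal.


01111010 = 122
11110111 = 247
00011011 = 27
01000100 = 68
IP: 122.247.27.68


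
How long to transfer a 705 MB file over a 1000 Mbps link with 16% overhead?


Effective throughput = 1000 * (1 - 16/100) = 840 Mbps
File size in Mb = 705 * 8 = 5640 Mb
Time = 5640 / 840
Time = 6.7143 seconds


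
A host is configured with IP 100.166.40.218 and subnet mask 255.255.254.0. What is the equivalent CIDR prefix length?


Binary: 11111111.11111111.11111110.00000000
Count leading 1s
Prefix: /23


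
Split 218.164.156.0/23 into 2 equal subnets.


New prefix = 23 + 1 = 24
Each subnet has 256 addresses
  218.164.156.0/24
  218.164.157.0/24
Subnets: 218.164.156.0/24, 218.164.157.0/24


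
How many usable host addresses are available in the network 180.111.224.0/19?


Host bits = 32 - 19 = 13
Total addresses = 2^13 = 8192
Usable = total - 2 (network and broadcast)
Usable hosts: 8190


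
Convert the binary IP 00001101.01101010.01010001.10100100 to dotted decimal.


00001101 = 13
01101010 = 106
01010001 = 81
10100100 = 164
IP: 13.106.81.164


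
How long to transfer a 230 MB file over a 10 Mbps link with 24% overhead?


Effective throughput = 10 * (1 - 24/100) = 7.6 Mbps
File size in Mb = 230 * 8 = 1840 Mb
Time = 1840 / 7.6
Time = 242.1053 seconds


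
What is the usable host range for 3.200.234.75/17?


Network: 3.200.128.0
Broadcast: 3.200.255.255
First usable = network + 1
Last usable = broadcast - 1
Range: 3.200.128.1 to 3.200.255.254


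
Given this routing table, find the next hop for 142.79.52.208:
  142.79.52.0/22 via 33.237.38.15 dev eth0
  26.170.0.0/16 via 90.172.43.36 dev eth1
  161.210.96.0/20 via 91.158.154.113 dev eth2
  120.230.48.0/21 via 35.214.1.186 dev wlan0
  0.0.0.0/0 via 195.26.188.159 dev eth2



Longest prefix match for 142.79.52.208:
  /22 142.79.52.0: MATCH
  /16 26.170.0.0: no
  /20 161.210.96.0: no
  /21 120.230.48.0: no
  /0 0.0.0.0: MATCH
Selected: next-hop 33.237.38.15 via eth0 (matched /22)


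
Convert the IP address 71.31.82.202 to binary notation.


71 = 01000111
31 = 00011111
82 = 01010010
202 = 11001010
Binary: 01000111.00011111.01010010.11001010


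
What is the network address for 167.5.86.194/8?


IP:   10100111.00000101.01010110.11000010
Mask: 11111111.00000000.00000000.00000000
AND operation:
Net:  10100111.00000000.00000000.00000000
Network: 167.0.0.0/8


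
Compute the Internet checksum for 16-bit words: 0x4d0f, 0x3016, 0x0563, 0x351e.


Sum all words (with carry folding):
+ 0x4d0f = 0x4d0f
+ 0x3016 = 0x7d25
+ 0x0563 = 0x8288
+ 0x351e = 0xb7a6
One's complement: ~0xb7a6
Checksum = 0x4859


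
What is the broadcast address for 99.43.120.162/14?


Network: 99.40.0.0/14
Host bits = 18
Set all host bits to 1:
Broadcast: 99.43.255.255


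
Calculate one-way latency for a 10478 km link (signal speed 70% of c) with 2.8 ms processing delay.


Speed = 0.7 * 3e5 km/s = 210000 km/s
Propagation delay = 10478 / 210000 = 0.0499 s = 49.8952 ms
Processing delay = 2.8 ms
Total one-way latency = 52.6952 ms


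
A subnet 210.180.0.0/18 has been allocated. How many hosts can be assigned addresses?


Host bits = 32 - 18 = 14
Total addresses = 2^14 = 16384
Usable = total - 2 (network and broadcast)
Usable hosts: 16382


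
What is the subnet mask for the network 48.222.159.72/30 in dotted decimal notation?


/30 means 30 network bits, 2 host bits
Binary: 11111111111111111111111111111100
Mask: 255.255.255.252


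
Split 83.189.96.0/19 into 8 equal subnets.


New prefix = 19 + 3 = 22
Each subnet has 1024 addresses
  83.189.96.0/22
  83.189.100.0/22
  83.189.104.0/22
  83.189.108.0/22
  83.189.112.0/22
  83.189.116.0/22
  83.189.120.0/22
  83.189.124.0/22
Subnets: 83.189.96.0/22, 83.189.100.0/22, 83.189.104.0/22, 83.189.108.0/22, 83.189.112.0/22, 83.189.116.0/22, 83.189.120.0/22, 83.189.124.0/22


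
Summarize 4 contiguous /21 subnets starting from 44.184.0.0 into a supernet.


Original prefix: /21
Number of subnets: 4 = 2^2
New prefix = 21 - 2 = 19
Supernet: 44.184.0.0/19


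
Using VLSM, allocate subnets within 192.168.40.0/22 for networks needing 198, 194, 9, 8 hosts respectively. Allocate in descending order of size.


198 hosts -> /24 (254 usable): 192.168.40.0/24
194 hosts -> /24 (254 usable): 192.168.41.0/24
9 hosts -> /28 (14 usable): 192.168.42.0/28
8 hosts -> /28 (14 usable): 192.168.42.16/28
Allocation: 192.168.40.0/24 (198 hosts, 254 usable); 192.168.41.0/24 (194 hosts, 254 usable); 192.168.42.0/28 (9 hosts, 14 usable); 192.168.42.16/28 (8 hosts, 14 usable)


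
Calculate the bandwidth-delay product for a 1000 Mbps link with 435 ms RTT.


BDP = bandwidth * RTT
= 1000 Mbps * 435 ms
= 1000 * 1e6 * 435 / 1000 bits
= 435000000 bits
= 54375000 bytes
= 53100.5859 KB
BDP = 435000000 bits (54375000 bytes)


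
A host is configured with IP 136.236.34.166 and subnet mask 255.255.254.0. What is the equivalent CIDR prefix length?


Binary: 11111111.11111111.11111110.00000000
Count leading 1s
Prefix: /23


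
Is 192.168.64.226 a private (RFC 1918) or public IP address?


RFC 1918 private ranges:
  10.0.0.0/8 (10.0.0.0 - 10.255.255.255)
  172.16.0.0/12 (172.16.0.0 - 172.31.255.255)
  192.168.0.0/16 (192.168.0.0 - 192.168.255.255)
Private (in 192.168.0.0/16)


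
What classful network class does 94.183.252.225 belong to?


First octet: 94
Binary: 01011110
0xxxxxxx -> Class A (1-126)
Class A, default mask 255.0.0.0 (/8)


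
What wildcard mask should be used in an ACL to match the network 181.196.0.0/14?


Subnet mask: 255.252.0.0
Wildcard = 255.255.255.255 - subnet mask
255 - 255 = 0
255 - 252 = 3
255 - 0 = 255
255 - 0 = 255
Wildcard: 0.3.255.255


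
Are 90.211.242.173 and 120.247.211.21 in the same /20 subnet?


Mask: 255.255.240.0
90.211.242.173 AND mask = 90.211.240.0
120.247.211.21 AND mask = 120.247.208.0
No, different subnets (90.211.240.0 vs 120.247.208.0)


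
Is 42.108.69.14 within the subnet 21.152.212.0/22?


Subnet network: 21.152.212.0
Test IP AND mask: 42.108.68.0
No, 42.108.69.14 is not in 21.152.212.0/22


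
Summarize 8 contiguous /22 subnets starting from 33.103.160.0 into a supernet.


Original prefix: /22
Number of subnets: 8 = 2^3
New prefix = 22 - 3 = 19
Supernet: 33.103.160.0/19


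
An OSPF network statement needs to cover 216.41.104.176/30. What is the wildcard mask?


Subnet mask: 255.255.255.252
Wildcard = 255.255.255.255 - subnet mask
255 - 255 = 0
255 - 255 = 0
255 - 255 = 0
255 - 252 = 3
Wildcard: 0.0.0.3


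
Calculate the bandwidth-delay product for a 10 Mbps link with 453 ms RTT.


BDP = bandwidth * RTT
= 10 Mbps * 453 ms
= 10 * 1e6 * 453 / 1000 bits
= 4530000 bits
= 566250 bytes
= 552.9785 KB
BDP = 4530000 bits (566250 bytes)


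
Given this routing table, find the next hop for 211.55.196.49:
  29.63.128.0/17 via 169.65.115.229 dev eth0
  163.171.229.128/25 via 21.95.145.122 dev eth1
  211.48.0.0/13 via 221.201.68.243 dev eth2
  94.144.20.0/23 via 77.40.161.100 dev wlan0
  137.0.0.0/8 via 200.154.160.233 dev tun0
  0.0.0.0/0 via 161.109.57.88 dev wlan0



Longest prefix match for 211.55.196.49:
  /17 29.63.128.0: no
  /25 163.171.229.128: no
  /13 211.48.0.0: MATCH
  /23 94.144.20.0: no
  /8 137.0.0.0: no
  /0 0.0.0.0: MATCH
Selected: next-hop 221.201.68.243 via eth2 (matched /13)


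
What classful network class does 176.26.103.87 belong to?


First octet: 176
Binary: 10110000
10xxxxxx -> Class B (128-191)
Class B, default mask 255.255.0.0 (/16)


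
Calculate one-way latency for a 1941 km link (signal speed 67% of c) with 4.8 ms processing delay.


Speed = 0.67 * 3e5 km/s = 201000 km/s
Propagation delay = 1941 / 201000 = 0.0097 s = 9.6567 ms
Processing delay = 4.8 ms
Total one-way latency = 14.4567 ms


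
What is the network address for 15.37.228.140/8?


IP:   00001111.00100101.11100100.10001100
Mask: 11111111.00000000.00000000.00000000
AND operation:
Net:  00001111.00000000.00000000.00000000
Network: 15.0.0.0/8


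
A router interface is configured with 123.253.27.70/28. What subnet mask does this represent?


/28 means 28 network bits, 4 host bits
Binary: 11111111111111111111111111110000
Mask: 255.255.255.240


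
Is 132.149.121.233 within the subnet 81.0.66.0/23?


Subnet network: 81.0.66.0
Test IP AND mask: 132.149.120.0
No, 132.149.121.233 is not in 81.0.66.0/23


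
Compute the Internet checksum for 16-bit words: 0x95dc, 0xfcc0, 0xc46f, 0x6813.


Sum all words (with carry folding):
+ 0x95dc = 0x95dc
+ 0xfcc0 = 0x929d
+ 0xc46f = 0x570d
+ 0x6813 = 0xbf20
One's complement: ~0xbf20
Checksum = 0x40df


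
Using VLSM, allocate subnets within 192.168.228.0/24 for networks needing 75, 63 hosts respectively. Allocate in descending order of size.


75 hosts -> /25 (126 usable): 192.168.228.0/25
63 hosts -> /25 (126 usable): 192.168.228.128/25
Allocation: 192.168.228.0/25 (75 hosts, 126 usable); 192.168.228.128/25 (63 hosts, 126 usable)


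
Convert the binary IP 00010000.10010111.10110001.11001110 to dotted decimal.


00010000 = 16
10010111 = 151
10110001 = 177
11001110 = 206
IP: 16.151.177.206


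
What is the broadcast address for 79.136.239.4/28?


Network: 79.136.239.0/28
Host bits = 4
Set all host bits to 1:
Broadcast: 79.136.239.15


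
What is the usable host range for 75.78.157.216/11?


Network: 75.64.0.0
Broadcast: 75.95.255.255
First usable = network + 1
Last usable = broadcast - 1
Range: 75.64.0.1 to 75.95.255.254


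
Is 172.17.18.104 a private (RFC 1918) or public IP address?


RFC 1918 private ranges:
  10.0.0.0/8 (10.0.0.0 - 10.255.255.255)
  172.16.0.0/12 (172.16.0.0 - 172.31.255.255)
  192.168.0.0/16 (192.168.0.0 - 192.168.255.255)
Private (in 172.16.0.0/12)


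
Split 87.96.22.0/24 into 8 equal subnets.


New prefix = 24 + 3 = 27
Each subnet has 32 addresses
  87.96.22.0/27
  87.96.22.32/27
  87.96.22.64/27
  87.96.22.96/27
  87.96.22.128/27
  87.96.22.160/27
  87.96.22.192/27
  87.96.22.224/27
Subnets: 87.96.22.0/27, 87.96.22.32/27, 87.96.22.64/27, 87.96.22.96/27, 87.96.22.128/27, 87.96.22.160/27, 87.96.22.192/27, 87.96.22.224/27


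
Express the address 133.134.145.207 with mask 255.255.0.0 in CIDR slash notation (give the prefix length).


Binary: 11111111.11111111.00000000.00000000
Count leading 1s
Prefix: /16


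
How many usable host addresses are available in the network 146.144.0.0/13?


Host bits = 32 - 13 = 19
Total addresses = 2^19 = 524288
Usable = total - 2 (network and broadcast)
Usable hosts: 524286


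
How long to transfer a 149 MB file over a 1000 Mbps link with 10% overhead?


Effective throughput = 1000 * (1 - 10/100) = 900 Mbps
File size in Mb = 149 * 8 = 1192 Mb
Time = 1192 / 900
Time = 1.3244 seconds


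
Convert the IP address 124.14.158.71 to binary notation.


124 = 01111100
14 = 00001110
158 = 10011110
71 = 01000111
Binary: 01111100.00001110.10011110.01000111


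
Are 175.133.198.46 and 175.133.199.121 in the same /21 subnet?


Mask: 255.255.248.0
175.133.198.46 AND mask = 175.133.192.0
175.133.199.121 AND mask = 175.133.192.0
Yes, same subnet (175.133.192.0)


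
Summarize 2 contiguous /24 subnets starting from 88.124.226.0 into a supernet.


Original prefix: /24
Number of subnets: 2 = 2^1
New prefix = 24 - 1 = 23
Supernet: 88.124.226.0/23


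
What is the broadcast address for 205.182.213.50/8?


Network: 205.0.0.0/8
Host bits = 24
Set all host bits to 1:
Broadcast: 205.255.255.255


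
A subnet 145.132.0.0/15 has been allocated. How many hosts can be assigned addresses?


Host bits = 32 - 15 = 17
Total addresses = 2^17 = 131072
Usable = total - 2 (network and broadcast)
Usable hosts: 131070


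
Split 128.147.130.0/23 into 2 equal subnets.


New prefix = 23 + 1 = 24
Each subnet has 256 addresses
  128.147.130.0/24
  128.147.131.0/24
Subnets: 128.147.130.0/24, 128.147.131.0/24


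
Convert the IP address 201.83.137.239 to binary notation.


201 = 11001001
83 = 01010011
137 = 10001001
239 = 11101111
Binary: 11001001.01010011.10001001.11101111


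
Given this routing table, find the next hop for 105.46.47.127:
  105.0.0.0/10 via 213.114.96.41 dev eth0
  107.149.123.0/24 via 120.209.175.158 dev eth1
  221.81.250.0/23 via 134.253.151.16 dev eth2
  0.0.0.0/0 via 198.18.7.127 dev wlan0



Longest prefix match for 105.46.47.127:
  /10 105.0.0.0: MATCH
  /24 107.149.123.0: no
  /23 221.81.250.0: no
  /0 0.0.0.0: MATCH
Selected: next-hop 213.114.96.41 via eth0 (matched /10)


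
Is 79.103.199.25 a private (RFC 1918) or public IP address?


RFC 1918 private ranges:
  10.0.0.0/8 (10.0.0.0 - 10.255.255.255)
  172.16.0.0/12 (172.16.0.0 - 172.31.255.255)
  192.168.0.0/16 (192.168.0.0 - 192.168.255.255)
Public (not in any RFC 1918 range)


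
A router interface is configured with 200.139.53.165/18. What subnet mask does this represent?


/18 means 18 network bits, 14 host bits
Binary: 11111111111111111100000000000000
Mask: 255.255.192.0


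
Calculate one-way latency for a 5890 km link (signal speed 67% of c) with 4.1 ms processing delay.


Speed = 0.67 * 3e5 km/s = 201000 km/s
Propagation delay = 5890 / 201000 = 0.0293 s = 29.3035 ms
Processing delay = 4.1 ms
Total one-way latency = 33.4035 ms


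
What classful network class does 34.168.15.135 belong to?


First octet: 34
Binary: 00100010
0xxxxxxx -> Class A (1-126)
Class A, default mask 255.0.0.0 (/8)


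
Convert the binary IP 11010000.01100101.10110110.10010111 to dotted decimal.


11010000 = 208
01100101 = 101
10110110 = 182
10010111 = 151
IP: 208.101.182.151


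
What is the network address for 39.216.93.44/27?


IP:   00100111.11011000.01011101.00101100
Mask: 11111111.11111111.11111111.11100000
AND operation:
Net:  00100111.11011000.01011101.00100000
Network: 39.216.93.32/27


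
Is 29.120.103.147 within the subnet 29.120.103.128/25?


Subnet network: 29.120.103.128
Test IP AND mask: 29.120.103.128
Yes, 29.120.103.147 is in 29.120.103.128/25


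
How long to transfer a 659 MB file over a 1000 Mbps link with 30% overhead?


Effective throughput = 1000 * (1 - 30/100) = 700 Mbps
File size in Mb = 659 * 8 = 5272 Mb
Time = 5272 / 700
Time = 7.5314 seconds


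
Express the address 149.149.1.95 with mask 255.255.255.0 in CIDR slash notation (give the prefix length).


Binary: 11111111.11111111.11111111.00000000
Count leading 1s
Prefix: /24


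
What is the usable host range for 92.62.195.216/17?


Network: 92.62.128.0
Broadcast: 92.62.255.255
First usable = network + 1
Last usable = broadcast - 1
Range: 92.62.128.1 to 92.62.255.254


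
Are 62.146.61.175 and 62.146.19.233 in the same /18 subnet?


Mask: 255.255.192.0
62.146.61.175 AND mask = 62.146.0.0
62.146.19.233 AND mask = 62.146.0.0
Yes, same subnet (62.146.0.0)


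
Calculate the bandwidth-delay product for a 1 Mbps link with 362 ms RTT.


BDP = bandwidth * RTT
= 1 Mbps * 362 ms
= 1 * 1e6 * 362 / 1000 bits
= 362000 bits
= 45250 bytes
= 44.1895 KB
BDP = 362000 bits (45250 bytes)


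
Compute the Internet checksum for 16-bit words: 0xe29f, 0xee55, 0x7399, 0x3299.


Sum all words (with carry folding):
+ 0xe29f = 0xe29f
+ 0xee55 = 0xd0f5
+ 0x7399 = 0x448f
+ 0x3299 = 0x7728
One's complement: ~0x7728
Checksum = 0x88d7


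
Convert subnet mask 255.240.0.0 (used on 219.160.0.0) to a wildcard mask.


Subnet mask: 255.240.0.0
Wildcard = 255.255.255.255 - subnet mask
255 - 255 = 0
255 - 240 = 15
255 - 0 = 255
255 - 0 = 255
Wildcard: 0.15.255.255


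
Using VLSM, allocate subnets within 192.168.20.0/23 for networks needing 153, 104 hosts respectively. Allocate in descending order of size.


153 hosts -> /24 (254 usable): 192.168.20.0/24
104 hosts -> /25 (126 usable): 192.168.21.0/25
Allocation: 192.168.20.0/24 (153 hosts, 254 usable); 192.168.21.0/25 (104 hosts, 126 usable)


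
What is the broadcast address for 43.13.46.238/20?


Network: 43.13.32.0/20
Host bits = 12
Set all host bits to 1:
Broadcast: 43.13.47.255


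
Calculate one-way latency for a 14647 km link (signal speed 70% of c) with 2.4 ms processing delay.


Speed = 0.7 * 3e5 km/s = 210000 km/s
Propagation delay = 14647 / 210000 = 0.0697 s = 69.7476 ms
Processing delay = 2.4 ms
Total one-way latency = 72.1476 ms


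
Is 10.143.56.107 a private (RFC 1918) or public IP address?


RFC 1918 private ranges:
  10.0.0.0/8 (10.0.0.0 - 10.255.255.255)
  172.16.0.0/12 (172.16.0.0 - 172.31.255.255)
  192.168.0.0/16 (192.168.0.0 - 192.168.255.255)
Private (in 10.0.0.0/8)


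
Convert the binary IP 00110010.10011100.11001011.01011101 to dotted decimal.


00110010 = 50
10011100 = 156
11001011 = 203
01011101 = 93
IP: 50.156.203.93


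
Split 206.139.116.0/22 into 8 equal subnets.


New prefix = 22 + 3 = 25
Each subnet has 128 addresses
  206.139.116.0/25
  206.139.116.128/25
  206.139.117.0/25
  206.139.117.128/25
  206.139.118.0/25
  206.139.118.128/25
  206.139.119.0/25
  206.139.119.128/25
Subnets: 206.139.116.0/25, 206.139.116.128/25, 206.139.117.0/25, 206.139.117.128/25, 206.139.118.0/25, 206.139.118.128/25, 206.139.119.0/25, 206.139.119.128/25


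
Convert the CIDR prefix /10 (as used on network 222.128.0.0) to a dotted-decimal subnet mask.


/10 means 10 network bits, 22 host bits
Binary: 11111111110000000000000000000000
Mask: 255.192.0.0


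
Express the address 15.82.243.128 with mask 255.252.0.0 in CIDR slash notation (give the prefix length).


Binary: 11111111.11111100.00000000.00000000
Count leading 1s
Prefix: /14


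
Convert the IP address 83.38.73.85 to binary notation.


83 = 01010011
38 = 00100110
73 = 01001001
85 = 01010101
Binary: 01010011.00100110.01001001.01010101


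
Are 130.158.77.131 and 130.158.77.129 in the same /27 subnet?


Mask: 255.255.255.224
130.158.77.131 AND mask = 130.158.77.128
130.158.77.129 AND mask = 130.158.77.128
Yes, same subnet (130.158.77.128)


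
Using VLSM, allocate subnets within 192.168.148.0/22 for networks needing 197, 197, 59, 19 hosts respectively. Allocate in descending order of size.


197 hosts -> /24 (254 usable): 192.168.148.0/24
197 hosts -> /24 (254 usable): 192.168.149.0/24
59 hosts -> /26 (62 usable): 192.168.150.0/26
19 hosts -> /27 (30 usable): 192.168.150.64/27
Allocation: 192.168.148.0/24 (197 hosts, 254 usable); 192.168.149.0/24 (197 hosts, 254 usable); 192.168.150.0/26 (59 hosts, 62 usable); 192.168.150.64/27 (19 hosts, 30 usable)


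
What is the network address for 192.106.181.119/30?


IP:   11000000.01101010.10110101.01110111
Mask: 11111111.11111111.11111111.11111100
AND operation:
Net:  11000000.01101010.10110101.01110100
Network: 192.106.181.116/30


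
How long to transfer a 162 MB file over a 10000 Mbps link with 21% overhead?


Effective throughput = 10000 * (1 - 21/100) = 7900 Mbps
File size in Mb = 162 * 8 = 1296 Mb
Time = 1296 / 7900
Time = 0.1641 seconds


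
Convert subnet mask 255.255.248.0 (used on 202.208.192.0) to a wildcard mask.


Subnet mask: 255.255.248.0
Wildcard = 255.255.255.255 - subnet mask
255 - 255 = 0
255 - 255 = 0
255 - 248 = 7
255 - 0 = 255
Wildcard: 0.0.7.255


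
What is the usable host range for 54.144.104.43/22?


Network: 54.144.104.0
Broadcast: 54.144.107.255
First usable = network + 1
Last usable = broadcast - 1
Range: 54.144.104.1 to 54.144.107.254


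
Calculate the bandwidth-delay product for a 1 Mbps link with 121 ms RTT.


BDP = bandwidth * RTT
= 1 Mbps * 121 ms
= 1 * 1e6 * 121 / 1000 bits
= 121000 bits
= 15125 bytes
= 14.7705 KB
BDP = 121000 bits (15125 bytes)


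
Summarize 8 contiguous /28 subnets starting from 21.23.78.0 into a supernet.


Original prefix: /28
Number of subnets: 8 = 2^3
New prefix = 28 - 3 = 25
Supernet: 21.23.78.0/25


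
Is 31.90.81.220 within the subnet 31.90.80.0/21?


Subnet network: 31.90.80.0
Test IP AND mask: 31.90.80.0
Yes, 31.90.81.220 is in 31.90.80.0/21


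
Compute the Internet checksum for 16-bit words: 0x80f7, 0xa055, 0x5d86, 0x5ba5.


Sum all words (with carry folding):
+ 0x80f7 = 0x80f7
+ 0xa055 = 0x214d
+ 0x5d86 = 0x7ed3
+ 0x5ba5 = 0xda78
One's complement: ~0xda78
Checksum = 0x2587


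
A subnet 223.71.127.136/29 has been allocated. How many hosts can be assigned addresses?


Host bits = 32 - 29 = 3
Total addresses = 2^3 = 8
Usable = total - 2 (network and broadcast)
Usable hosts: 6


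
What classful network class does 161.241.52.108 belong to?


First octet: 161
Binary: 10100001
10xxxxxx -> Class B (128-191)
Class B, default mask 255.255.0.0 (/16)


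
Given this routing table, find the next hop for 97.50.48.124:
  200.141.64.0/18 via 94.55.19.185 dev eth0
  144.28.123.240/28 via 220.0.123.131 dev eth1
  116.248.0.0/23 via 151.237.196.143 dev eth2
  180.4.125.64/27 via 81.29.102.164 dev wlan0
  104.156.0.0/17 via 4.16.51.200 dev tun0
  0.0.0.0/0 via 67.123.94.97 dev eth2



Longest prefix match for 97.50.48.124:
  /18 200.141.64.0: no
  /28 144.28.123.240: no
  /23 116.248.0.0: no
  /27 180.4.125.64: no
  /17 104.156.0.0: no
  /0 0.0.0.0: MATCH
Selected: next-hop 67.123.94.97 via eth2 (matched /0)


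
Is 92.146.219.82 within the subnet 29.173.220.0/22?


Subnet network: 29.173.220.0
Test IP AND mask: 92.146.216.0
No, 92.146.219.82 is not in 29.173.220.0/22


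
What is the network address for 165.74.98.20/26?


IP:   10100101.01001010.01100010.00010100
Mask: 11111111.11111111.11111111.11000000
AND operation:
Net:  10100101.01001010.01100010.00000000
Network: 165.74.98.0/26


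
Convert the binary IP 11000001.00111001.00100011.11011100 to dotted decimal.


11000001 = 193
00111001 = 57
00100011 = 35
11011100 = 220
IP: 193.57.35.220


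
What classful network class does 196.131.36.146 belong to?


First octet: 196
Binary: 11000100
110xxxxx -> Class C (192-223)
Class C, default mask 255.255.255.0 (/24)


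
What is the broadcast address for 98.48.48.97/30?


Network: 98.48.48.96/30
Host bits = 2
Set all host bits to 1:
Broadcast: 98.48.48.99


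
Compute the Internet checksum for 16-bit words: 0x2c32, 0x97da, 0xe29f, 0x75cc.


Sum all words (with carry folding):
+ 0x2c32 = 0x2c32
+ 0x97da = 0xc40c
+ 0xe29f = 0xa6ac
+ 0x75cc = 0x1c79
One's complement: ~0x1c79
Checksum = 0xe386


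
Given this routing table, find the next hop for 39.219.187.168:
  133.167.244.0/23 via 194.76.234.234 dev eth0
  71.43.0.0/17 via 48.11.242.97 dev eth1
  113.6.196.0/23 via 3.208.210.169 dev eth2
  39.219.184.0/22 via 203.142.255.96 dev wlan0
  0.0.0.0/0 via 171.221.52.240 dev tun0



Longest prefix match for 39.219.187.168:
  /23 133.167.244.0: no
  /17 71.43.0.0: no
  /23 113.6.196.0: no
  /22 39.219.184.0: MATCH
  /0 0.0.0.0: MATCH
Selected: next-hop 203.142.255.96 via wlan0 (matched /22)


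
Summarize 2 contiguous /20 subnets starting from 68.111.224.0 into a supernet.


Original prefix: /20
Number of subnets: 2 = 2^1
New prefix = 20 - 1 = 19
Supernet: 68.111.224.0/19


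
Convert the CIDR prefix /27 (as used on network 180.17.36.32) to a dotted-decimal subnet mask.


/27 means 27 network bits, 5 host bits
Binary: 11111111111111111111111111100000
Mask: 255.255.255.224


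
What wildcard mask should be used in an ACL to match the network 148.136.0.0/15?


Subnet mask: 255.254.0.0
Wildcard = 255.255.255.255 - subnet mask
255 - 255 = 0
255 - 254 = 1
255 - 0 = 255
255 - 0 = 255
Wildcard: 0.1.255.255


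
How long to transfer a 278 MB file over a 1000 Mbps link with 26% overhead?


Effective throughput = 1000 * (1 - 26/100) = 740 Mbps
File size in Mb = 278 * 8 = 2224 Mb
Time = 2224 / 740
Time = 3.0054 seconds


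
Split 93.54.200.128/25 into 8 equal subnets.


New prefix = 25 + 3 = 28
Each subnet has 16 addresses
  93.54.200.128/28
  93.54.200.144/28
  93.54.200.160/28
  93.54.200.176/28
  93.54.200.192/28
  93.54.200.208/28
  93.54.200.224/28
  93.54.200.240/28
Subnets: 93.54.200.128/28, 93.54.200.144/28, 93.54.200.160/28, 93.54.200.176/28, 93.54.200.192/28, 93.54.200.208/28, 93.54.200.224/28, 93.54.200.240/28


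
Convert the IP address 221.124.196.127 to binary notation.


221 = 11011101
124 = 01111100
196 = 11000100
127 = 01111111
Binary: 11011101.01111100.11000100.01111111


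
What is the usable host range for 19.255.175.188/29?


Network: 19.255.175.184
Broadcast: 19.255.175.191
First usable = network + 1
Last usable = broadcast - 1
Range: 19.255.175.185 to 19.255.175.190


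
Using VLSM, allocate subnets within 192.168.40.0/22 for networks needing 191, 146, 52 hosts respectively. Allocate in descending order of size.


191 hosts -> /24 (254 usable): 192.168.40.0/24
146 hosts -> /24 (254 usable): 192.168.41.0/24
52 hosts -> /26 (62 usable): 192.168.42.0/26
Allocation: 192.168.40.0/24 (191 hosts, 254 usable); 192.168.41.0/24 (146 hosts, 254 usable); 192.168.42.0/26 (52 hosts, 62 usable)


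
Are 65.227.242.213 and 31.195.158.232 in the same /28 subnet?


Mask: 255.255.255.240
65.227.242.213 AND mask = 65.227.242.208
31.195.158.232 AND mask = 31.195.158.224
No, different subnets (65.227.242.208 vs 31.195.158.224)


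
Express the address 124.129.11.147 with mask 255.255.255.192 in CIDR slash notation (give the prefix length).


Binary: 11111111.11111111.11111111.11000000
Count leading 1s
Prefix: /26


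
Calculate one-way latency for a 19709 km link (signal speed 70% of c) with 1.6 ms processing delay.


Speed = 0.7 * 3e5 km/s = 210000 km/s
Propagation delay = 19709 / 210000 = 0.0939 s = 93.8524 ms
Processing delay = 1.6 ms
Total one-way latency = 95.4524 ms


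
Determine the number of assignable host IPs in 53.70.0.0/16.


Host bits = 32 - 16 = 16
Total addresses = 2^16 = 65536
Usable = total - 2 (network and broadcast)
Usable hosts: 65534


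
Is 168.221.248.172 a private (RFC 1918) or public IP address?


RFC 1918 private ranges:
  10.0.0.0/8 (10.0.0.0 - 10.255.255.255)
  172.16.0.0/12 (172.16.0.0 - 172.31.255.255)
  192.168.0.0/16 (192.168.0.0 - 192.168.255.255)
Public (not in any RFC 1918 range)


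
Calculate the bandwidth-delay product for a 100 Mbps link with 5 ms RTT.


BDP = bandwidth * RTT
= 100 Mbps * 5 ms
= 100 * 1e6 * 5 / 1000 bits
= 500000 bits
= 62500 bytes
= 61.0352 KB
BDP = 500000 bits (62500 bytes)


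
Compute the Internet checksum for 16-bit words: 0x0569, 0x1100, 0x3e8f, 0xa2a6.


Sum all words (with carry folding):
+ 0x0569 = 0x0569
+ 0x1100 = 0x1669
+ 0x3e8f = 0x54f8
+ 0xa2a6 = 0xf79e
One's complement: ~0xf79e
Checksum = 0x0861


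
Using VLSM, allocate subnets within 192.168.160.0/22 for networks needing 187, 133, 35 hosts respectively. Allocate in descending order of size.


187 hosts -> /24 (254 usable): 192.168.160.0/24
133 hosts -> /24 (254 usable): 192.168.161.0/24
35 hosts -> /26 (62 usable): 192.168.162.0/26
Allocation: 192.168.160.0/24 (187 hosts, 254 usable); 192.168.161.0/24 (133 hosts, 254 usable); 192.168.162.0/26 (35 hosts, 62 usable)


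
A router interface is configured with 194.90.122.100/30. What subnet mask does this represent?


/30 means 30 network bits, 2 host bits
Binary: 11111111111111111111111111111100
Mask: 255.255.255.252


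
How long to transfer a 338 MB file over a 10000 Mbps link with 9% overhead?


Effective throughput = 10000 * (1 - 9/100) = 9100 Mbps
File size in Mb = 338 * 8 = 2704 Mb
Time = 2704 / 9100
Time = 0.2971 seconds


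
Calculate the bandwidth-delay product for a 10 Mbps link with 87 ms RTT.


BDP = bandwidth * RTT
= 10 Mbps * 87 ms
= 10 * 1e6 * 87 / 1000 bits
= 870000 bits
= 108750 bytes
= 106.2012 KB
BDP = 870000 bits (108750 bytes)


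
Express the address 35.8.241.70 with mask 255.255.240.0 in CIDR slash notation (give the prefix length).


Binary: 11111111.11111111.11110000.00000000
Count leading 1s
Prefix: /20


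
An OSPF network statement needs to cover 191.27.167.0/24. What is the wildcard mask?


Subnet mask: 255.255.255.0
Wildcard = 255.255.255.255 - subnet mask
255 - 255 = 0
255 - 255 = 0
255 - 255 = 0
255 - 0 = 255
Wildcard: 0.0.0.255


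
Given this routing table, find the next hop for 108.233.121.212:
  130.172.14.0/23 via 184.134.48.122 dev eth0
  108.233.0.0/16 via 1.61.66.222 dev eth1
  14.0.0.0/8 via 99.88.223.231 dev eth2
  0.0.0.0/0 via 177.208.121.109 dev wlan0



Longest prefix match for 108.233.121.212:
  /23 130.172.14.0: no
  /16 108.233.0.0: MATCH
  /8 14.0.0.0: no
  /0 0.0.0.0: MATCH
Selected: next-hop 1.61.66.222 via eth1 (matched /16)


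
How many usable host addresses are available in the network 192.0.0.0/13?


Host bits = 32 - 13 = 19
Total addresses = 2^19 = 524288
Usable = total - 2 (network and broadcast)
Usable hosts: 524286


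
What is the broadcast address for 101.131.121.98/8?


Network: 101.0.0.0/8
Host bits = 24
Set all host bits to 1:
Broadcast: 101.255.255.255


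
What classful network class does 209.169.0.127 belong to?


First octet: 209
Binary: 11010001
110xxxxx -> Class C (192-223)
Class C, default mask 255.255.255.0 (/24)


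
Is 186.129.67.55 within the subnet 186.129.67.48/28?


Subnet network: 186.129.67.48
Test IP AND mask: 186.129.67.48
Yes, 186.129.67.55 is in 186.129.67.48/28


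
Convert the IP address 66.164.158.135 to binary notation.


66 = 01000010
164 = 10100100
158 = 10011110
135 = 10000111
Binary: 01000010.10100100.10011110.10000111


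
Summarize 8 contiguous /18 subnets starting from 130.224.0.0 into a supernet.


Original prefix: /18
Number of subnets: 8 = 2^3
New prefix = 18 - 3 = 15
Supernet: 130.224.0.0/15


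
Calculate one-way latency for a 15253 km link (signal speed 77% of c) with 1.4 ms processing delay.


Speed = 0.77 * 3e5 km/s = 231000 km/s
Propagation delay = 15253 / 231000 = 0.066 s = 66.0303 ms
Processing delay = 1.4 ms
Total one-way latency = 67.4303 ms


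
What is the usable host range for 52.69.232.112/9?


Network: 52.0.0.0
Broadcast: 52.127.255.255
First usable = network + 1
Last usable = broadcast - 1
Range: 52.0.0.1 to 52.127.255.254


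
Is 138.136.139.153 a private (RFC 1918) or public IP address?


RFC 1918 private ranges:
  10.0.0.0/8 (10.0.0.0 - 10.255.255.255)
  172.16.0.0/12 (172.16.0.0 - 172.31.255.255)
  192.168.0.0/16 (192.168.0.0 - 192.168.255.255)
Public (not in any RFC 1918 range)


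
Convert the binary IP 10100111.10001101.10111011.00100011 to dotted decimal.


10100111 = 167
10001101 = 141
10111011 = 187
00100011 = 35
IP: 167.141.187.35


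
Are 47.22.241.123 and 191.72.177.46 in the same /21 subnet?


Mask: 255.255.248.0
47.22.241.123 AND mask = 47.22.240.0
191.72.177.46 AND mask = 191.72.176.0
No, different subnets (47.22.240.0 vs 191.72.176.0)


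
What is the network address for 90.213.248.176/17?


IP:   01011010.11010101.11111000.10110000
Mask: 11111111.11111111.10000000.00000000
AND operation:
Net:  01011010.11010101.10000000.00000000
Network: 90.213.128.0/17


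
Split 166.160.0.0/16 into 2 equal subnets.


New prefix = 16 + 1 = 17
Each subnet has 32768 addresses
  166.160.0.0/17
  166.160.128.0/17
Subnets: 166.160.0.0/17, 166.160.128.0/17


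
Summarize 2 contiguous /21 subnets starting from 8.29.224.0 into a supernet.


Original prefix: /21
Number of subnets: 2 = 2^1
New prefix = 21 - 1 = 20
Supernet: 8.29.224.0/20


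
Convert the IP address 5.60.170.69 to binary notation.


5 = 00000101
60 = 00111100
170 = 10101010
69 = 01000101
Binary: 00000101.00111100.10101010.01000101


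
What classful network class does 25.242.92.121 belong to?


First octet: 25
Binary: 00011001
0xxxxxxx -> Class A (1-126)
Class A, default mask 255.0.0.0 (/8)


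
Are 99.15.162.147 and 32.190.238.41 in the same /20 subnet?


Mask: 255.255.240.0
99.15.162.147 AND mask = 99.15.160.0
32.190.238.41 AND mask = 32.190.224.0
No, different subnets (99.15.160.0 vs 32.190.224.0)


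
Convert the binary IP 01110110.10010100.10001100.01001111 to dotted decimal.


01110110 = 118
10010100 = 148
10001100 = 140
01001111 = 79
IP: 118.148.140.79


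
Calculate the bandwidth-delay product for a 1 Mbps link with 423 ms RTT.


BDP = bandwidth * RTT
= 1 Mbps * 423 ms
= 1 * 1e6 * 423 / 1000 bits
= 423000 bits
= 52875 bytes
= 51.6357 KB
BDP = 423000 bits (52875 bytes)


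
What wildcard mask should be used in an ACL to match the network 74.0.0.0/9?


Subnet mask: 255.128.0.0
Wildcard = 255.255.255.255 - subnet mask
255 - 255 = 0
255 - 128 = 127
255 - 0 = 255
255 - 0 = 255
Wildcard: 0.127.255.255


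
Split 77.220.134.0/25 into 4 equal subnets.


New prefix = 25 + 2 = 27
Each subnet has 32 addresses
  77.220.134.0/27
  77.220.134.32/27
  77.220.134.64/27
  77.220.134.96/27
Subnets: 77.220.134.0/27, 77.220.134.32/27, 77.220.134.64/27, 77.220.134.96/27


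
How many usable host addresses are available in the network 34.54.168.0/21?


Host bits = 32 - 21 = 11
Total addresses = 2^11 = 2048
Usable = total - 2 (network and broadcast)
Usable hosts: 2046


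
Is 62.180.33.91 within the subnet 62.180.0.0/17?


Subnet network: 62.180.0.0
Test IP AND mask: 62.180.0.0
Yes, 62.180.33.91 is in 62.180.0.0/17
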